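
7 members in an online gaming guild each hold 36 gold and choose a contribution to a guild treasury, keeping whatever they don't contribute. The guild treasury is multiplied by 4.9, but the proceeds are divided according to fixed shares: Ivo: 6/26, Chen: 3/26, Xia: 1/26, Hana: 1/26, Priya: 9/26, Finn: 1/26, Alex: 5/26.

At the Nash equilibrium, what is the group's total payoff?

For player j, contributing a unit is worthwhile iff 4.9 × (j's share) ≥ 1, i.e. iff j's share is at least 0.2041.
The shares above 0.2041 belong to Ivo and Priya, contributing 36 each; the remaining 5 contribute 0. Total contributed: 72.
The guild treasury pays out 4.9 × 72 = 352.80 in total (split across the unequal shares, but the aggregate is all that matters for the group sum).
The 5 free-riders keep 36 each, adding 180. Group total = 180 + 352.80 = 532.80.

532.80 gold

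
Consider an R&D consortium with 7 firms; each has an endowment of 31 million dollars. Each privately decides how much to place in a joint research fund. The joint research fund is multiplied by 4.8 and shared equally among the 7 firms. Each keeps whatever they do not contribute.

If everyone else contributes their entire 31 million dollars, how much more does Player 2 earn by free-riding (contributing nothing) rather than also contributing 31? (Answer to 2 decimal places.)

Switching from a contribution of 31 to 0 lets Player 2 keep an extra 31 million dollars, but lowers the joint research fund by 31, which costs Player 2 their own share of that drop: 4.8/7 × 31 = 21.26.
Net gain = 31 − 21.26 = 9.74. The private return per contributed unit (0.6857) is below 1, so free-riding is indeed the best response regardless of what the others do.

9.74 million dollars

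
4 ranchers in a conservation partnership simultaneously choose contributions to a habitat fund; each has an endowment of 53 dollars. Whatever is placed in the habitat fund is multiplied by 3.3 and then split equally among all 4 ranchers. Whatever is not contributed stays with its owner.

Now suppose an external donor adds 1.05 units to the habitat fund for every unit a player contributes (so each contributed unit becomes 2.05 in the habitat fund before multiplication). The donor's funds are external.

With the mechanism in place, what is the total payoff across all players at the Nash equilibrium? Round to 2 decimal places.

1434.18 dollars

The effective private return per unit is now 3.3 × 2.05 / 4 = 1.6913 > 1, so every player's dominant strategy flips to full contribution.
So the Nash equilibrium is full contribution by all 4; the group earns 3.3 × 2.05 × 212 = 1434.18.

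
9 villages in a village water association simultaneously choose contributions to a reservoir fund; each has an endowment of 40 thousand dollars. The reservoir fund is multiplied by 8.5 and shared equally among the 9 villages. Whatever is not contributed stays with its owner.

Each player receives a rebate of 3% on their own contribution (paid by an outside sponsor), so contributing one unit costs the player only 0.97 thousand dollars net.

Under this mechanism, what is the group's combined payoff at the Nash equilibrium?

With the mechanism, a contributed unit returns (8.5/9) / 0.97 = 0.9737 per unit of net cost — still below 1 — so contributing 0 remains dominant for every player.
At the Nash equilibrium no one contributes; group total payoff = 9 × 40 = 360.

360.00 thousand dollars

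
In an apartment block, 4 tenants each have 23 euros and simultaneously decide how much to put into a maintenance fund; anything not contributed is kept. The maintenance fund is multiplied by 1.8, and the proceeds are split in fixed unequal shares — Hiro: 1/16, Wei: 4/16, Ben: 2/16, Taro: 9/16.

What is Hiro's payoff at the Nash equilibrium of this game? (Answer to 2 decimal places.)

A player with share s gets back 1.8·s per unit contributed, so full contribution is dominant for anyone with s > 1/1.8 = 0.5556 and zero contribution is dominant for anyone below.
Taro alone (share 9/16) is above the threshold, contributing 23; the remaining 3 contribute 0. Total contributed: 23.
Hiro keeps 23 and receives 1.8 × 23 × 1/16 = 2.59 from the maintenance fund, for a payoff of 25.59.

25.59 euros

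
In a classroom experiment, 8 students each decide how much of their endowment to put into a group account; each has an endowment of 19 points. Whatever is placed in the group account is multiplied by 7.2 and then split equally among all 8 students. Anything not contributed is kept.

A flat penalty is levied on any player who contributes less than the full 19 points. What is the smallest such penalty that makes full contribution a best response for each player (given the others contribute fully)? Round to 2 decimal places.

Given the others contribute fully, the best deviation is to contribute 0 (any partial contribution still incurs the fine and gives up units whose private return 0.9000 is below 1).
Deviating from 19 to 0 saves 19 points but forfeits the deviator's share of the drop in the group account: 7.2/8 × 19 = 17.10.
So the deviation gain is 19 − 17.10 = 1.90, and the fine must be at least 1.90 points to wipe it out.

1.90 points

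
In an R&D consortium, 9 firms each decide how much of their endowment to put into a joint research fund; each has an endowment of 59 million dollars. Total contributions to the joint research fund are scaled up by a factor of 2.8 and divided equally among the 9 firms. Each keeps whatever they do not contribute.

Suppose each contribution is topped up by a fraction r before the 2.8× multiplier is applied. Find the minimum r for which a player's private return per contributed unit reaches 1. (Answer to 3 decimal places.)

2.214

With matching at rate r, one contributed unit becomes (1 + r) in the joint research fund and returns 2.8 × (1 + r) / 9 to the contributor.
Setting this equal to 1: 1 + r = 9/2.8 = 3.2143.
So the minimum matching rate is r = 3.2143 − 1 = 2.214.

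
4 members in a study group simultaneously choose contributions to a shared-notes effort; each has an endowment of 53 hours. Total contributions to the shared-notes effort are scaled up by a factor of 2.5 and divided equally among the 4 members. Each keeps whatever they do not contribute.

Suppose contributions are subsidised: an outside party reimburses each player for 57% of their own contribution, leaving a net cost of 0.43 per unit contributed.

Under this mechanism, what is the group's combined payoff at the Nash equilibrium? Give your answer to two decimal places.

The effective private return per unit is now (2.5/4) / 0.43 = 1.4535 > 1, so every player's dominant strategy flips to full contribution.
So the Nash equilibrium is full contribution by all 4; the group earns 4 × (53 × 0.57 + 2.5 × 53) = 650.84.

650.84 hours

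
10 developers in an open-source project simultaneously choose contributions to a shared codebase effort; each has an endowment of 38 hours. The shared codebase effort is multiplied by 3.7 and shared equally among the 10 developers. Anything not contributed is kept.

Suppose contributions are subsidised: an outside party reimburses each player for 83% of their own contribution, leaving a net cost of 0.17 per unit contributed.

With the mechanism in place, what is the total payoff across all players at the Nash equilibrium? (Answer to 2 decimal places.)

The effective private return per unit is now (3.7/10) / 0.17 = 2.1765 > 1, so every player's dominant strategy flips to full contribution.
So the Nash equilibrium is full contribution by all 10; the group earns 10 × (38 × 0.83 + 3.7 × 38) = 1721.40.

1721.40 hours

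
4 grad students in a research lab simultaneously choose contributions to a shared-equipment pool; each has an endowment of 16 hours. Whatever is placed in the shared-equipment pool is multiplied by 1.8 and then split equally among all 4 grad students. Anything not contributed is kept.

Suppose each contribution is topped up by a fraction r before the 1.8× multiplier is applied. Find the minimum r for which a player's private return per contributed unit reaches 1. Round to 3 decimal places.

1.222

With matching at rate r, one contributed unit becomes (1 + r) in the shared-equipment pool and returns 1.8 × (1 + r) / 4 to the contributor.
Setting this equal to 1: 1 + r = 4/1.8 = 2.2222.
So the minimum matching rate is r = 2.2222 − 1 = 1.222.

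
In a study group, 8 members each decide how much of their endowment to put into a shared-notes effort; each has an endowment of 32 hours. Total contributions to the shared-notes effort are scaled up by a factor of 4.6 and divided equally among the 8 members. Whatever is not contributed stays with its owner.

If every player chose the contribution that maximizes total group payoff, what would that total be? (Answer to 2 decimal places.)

1177.60 hours

Each contributed unit returns 4.600 to the group as a whole (0.5750 to each of 8 players), which exceeds 1, so the social optimum is full contribution: group total = 4.600 × 256 = 1177.60.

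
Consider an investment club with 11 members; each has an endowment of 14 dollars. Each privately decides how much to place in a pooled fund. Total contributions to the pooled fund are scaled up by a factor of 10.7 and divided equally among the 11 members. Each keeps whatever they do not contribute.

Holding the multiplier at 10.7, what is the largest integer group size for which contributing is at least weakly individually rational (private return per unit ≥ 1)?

10

Private return per unit is 10.7/(group size), which is ≥ 1 whenever the group size is ≤ 10.7.
The largest such integer is 10.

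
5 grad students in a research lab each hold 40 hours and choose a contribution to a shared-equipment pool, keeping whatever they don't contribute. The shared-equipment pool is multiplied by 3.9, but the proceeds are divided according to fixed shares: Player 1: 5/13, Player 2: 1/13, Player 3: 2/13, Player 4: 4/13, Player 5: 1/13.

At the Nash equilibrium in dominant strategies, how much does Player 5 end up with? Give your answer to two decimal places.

A player with share s gets back 3.9·s per unit contributed, so full contribution is dominant for anyone with s > 1/3.9 = 0.2564 and zero contribution is dominant for anyone below.
Player 1 and Player 4 clear that bar, contributing 40 each; the remaining 3 contribute 0. Total contributed: 80.
Player 5 keeps 40 and receives 3.9 × 80 × 1/13 = 24.00 from the shared-equipment pool, for a payoff of 64.00.

64.00 hours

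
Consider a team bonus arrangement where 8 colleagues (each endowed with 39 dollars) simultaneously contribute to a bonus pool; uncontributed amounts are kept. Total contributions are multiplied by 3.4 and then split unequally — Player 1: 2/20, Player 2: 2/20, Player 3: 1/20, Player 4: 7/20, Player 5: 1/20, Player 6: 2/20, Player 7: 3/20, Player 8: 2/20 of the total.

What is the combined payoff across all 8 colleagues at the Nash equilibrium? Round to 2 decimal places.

405.60 dollars

Each unit j contributes comes back to j as 3.4 × (j's share), so j prefers to contribute only if that share exceeds 1/3.4 = 0.2941; otherwise keeping the unit dominates.
Only Player 4 (7/20) clears that bar, contributing 39; the remaining 7 contribute 0. Total contributed: 39.
The bonus pool pays out 3.4 × 39 = 132.60 in total (split across the unequal shares, but the aggregate is all that matters for the group sum).
The 7 free-riders keep 39 each, adding 273. Group total = 273 + 132.60 = 405.60.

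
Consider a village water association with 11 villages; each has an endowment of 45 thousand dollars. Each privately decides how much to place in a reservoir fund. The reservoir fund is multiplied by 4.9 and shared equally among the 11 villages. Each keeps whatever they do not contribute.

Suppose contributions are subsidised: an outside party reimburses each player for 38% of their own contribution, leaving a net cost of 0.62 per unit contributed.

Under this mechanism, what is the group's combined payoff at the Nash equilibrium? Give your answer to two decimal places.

Even with the mechanism, each unit contributed returns only (4.9/11) / 0.62 = 0.7185 per unit of net cost, so contributing nothing is still dominant.
At the Nash equilibrium no one contributes; group total payoff = 11 × 45 = 495.

495.00 thousand dollars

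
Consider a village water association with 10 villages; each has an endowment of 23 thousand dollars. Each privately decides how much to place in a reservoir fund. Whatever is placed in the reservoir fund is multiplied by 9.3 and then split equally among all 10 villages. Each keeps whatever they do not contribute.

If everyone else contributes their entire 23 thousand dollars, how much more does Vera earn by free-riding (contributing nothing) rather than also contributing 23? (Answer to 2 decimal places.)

Switching from a contribution of 23 to 0 lets Vera keep an extra 23 thousand dollars, but lowers the reservoir fund by 23, which costs Vera their own share of that drop: 9.3/10 × 23 = 21.39.
Net gain = 23 − 21.39 = 1.61. The private return per contributed unit (0.9300) is below 1, so free-riding is indeed the best response regardless of what the others do.

1.61 thousand dollars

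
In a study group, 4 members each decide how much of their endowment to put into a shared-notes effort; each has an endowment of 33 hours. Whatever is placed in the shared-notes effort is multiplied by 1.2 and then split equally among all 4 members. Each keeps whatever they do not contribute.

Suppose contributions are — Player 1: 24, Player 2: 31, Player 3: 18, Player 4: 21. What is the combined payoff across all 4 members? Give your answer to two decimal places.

Total contributed: 24 + 31 + 18 + 21 = 94; total kept: 4 × 33 − 94 = 38.
The shared-notes effort pays out 1.2 × 94 = 112.80 in aggregate.
Group total = 38 + 112.80 = 150.80.

150.80 hours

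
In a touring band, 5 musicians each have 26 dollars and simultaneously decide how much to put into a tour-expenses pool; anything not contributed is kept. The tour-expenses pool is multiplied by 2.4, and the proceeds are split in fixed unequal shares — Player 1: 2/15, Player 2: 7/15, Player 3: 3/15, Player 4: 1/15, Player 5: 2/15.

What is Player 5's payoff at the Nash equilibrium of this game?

34.32 dollars

Player j's private return per contributed unit is 2.4 × (j's share). Contributing is weakly dominant for j when that share is at least 1/2.4 = 0.4167, and contributing 0 is dominant otherwise.
The only share above 0.4167 is Player 2's 7/15, contributing 26; the remaining 4 contribute 0. Total contributed: 26.
Player 5 keeps 26 and receives 2.4 × 26 × 2/15 = 8.32 from the tour-expenses pool, for a payoff of 34.32.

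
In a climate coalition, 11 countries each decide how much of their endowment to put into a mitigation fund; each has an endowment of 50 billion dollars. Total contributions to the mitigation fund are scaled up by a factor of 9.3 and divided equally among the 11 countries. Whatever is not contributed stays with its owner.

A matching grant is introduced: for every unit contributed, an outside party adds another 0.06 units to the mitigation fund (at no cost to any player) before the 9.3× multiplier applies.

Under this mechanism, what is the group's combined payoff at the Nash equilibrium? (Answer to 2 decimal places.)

Even with the mechanism, each unit contributed returns only 9.3 × 1.06 / 11 = 0.8962 per unit of net cost, so contributing nothing is still dominant.
Everyone keeps their endowment and the group total is 11 × 50 = 550.

550.00 billion dollars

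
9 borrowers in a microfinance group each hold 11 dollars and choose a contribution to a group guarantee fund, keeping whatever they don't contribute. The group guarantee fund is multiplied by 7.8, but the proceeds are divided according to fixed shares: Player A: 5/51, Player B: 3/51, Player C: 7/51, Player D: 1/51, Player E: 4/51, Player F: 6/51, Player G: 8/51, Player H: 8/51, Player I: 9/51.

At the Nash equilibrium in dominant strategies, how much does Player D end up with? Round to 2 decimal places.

17.73 dollars

For player j, contributing a unit is worthwhile iff 7.8 × (j's share) ≥ 1, i.e. iff j's share is at least 0.1282.
Player C, Player G, Player H and Player I clear that bar, contributing 11 each; the remaining 5 contribute 0. Total contributed: 44.
Player D keeps 11 and receives 7.8 × 44 × 1/51 = 6.73 from the group guarantee fund, for a payoff of 17.73.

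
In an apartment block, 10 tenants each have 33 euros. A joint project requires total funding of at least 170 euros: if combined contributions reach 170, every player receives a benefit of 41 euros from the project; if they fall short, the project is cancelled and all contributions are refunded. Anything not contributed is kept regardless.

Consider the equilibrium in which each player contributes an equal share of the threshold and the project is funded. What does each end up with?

Equal share of the threshold: 170/10 = 17.
At this profile no one gains by cutting their contribution: any cut drops the total below 170, the project is cancelled, contributions are refunded, and the deviator ends with 33, which is less than 33 − 17 + 41 = 57. Contributing more than 17 just wastes the excess. So contributing exactly 17 is a best response.
Each player's payoff: 33 − 17 + 41 = 57.

57 euros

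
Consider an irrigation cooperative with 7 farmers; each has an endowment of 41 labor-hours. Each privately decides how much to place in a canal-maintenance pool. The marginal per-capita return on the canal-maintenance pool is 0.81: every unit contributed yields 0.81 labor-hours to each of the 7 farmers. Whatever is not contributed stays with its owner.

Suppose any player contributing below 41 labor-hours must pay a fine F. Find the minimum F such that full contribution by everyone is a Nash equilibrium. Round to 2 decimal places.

7.79 labor-hours

Given the others contribute fully, the best deviation is to contribute 0 (any partial contribution still incurs the fine and gives up units whose private return 0.81 is below 1).
Deviating from 41 to 0 saves 41 labor-hours but forfeits the deviator's share of the drop in the canal-maintenance pool: 0.81 × 41 = 33.21.
So the deviation gain is 41 − 33.21 = 7.79, and the fine must be at least 7.79 labor-hours to wipe it out.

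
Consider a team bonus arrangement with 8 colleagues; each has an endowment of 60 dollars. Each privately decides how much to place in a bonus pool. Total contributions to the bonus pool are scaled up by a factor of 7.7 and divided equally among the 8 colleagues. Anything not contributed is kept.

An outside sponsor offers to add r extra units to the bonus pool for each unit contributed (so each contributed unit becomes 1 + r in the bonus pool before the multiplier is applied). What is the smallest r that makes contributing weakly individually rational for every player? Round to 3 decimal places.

With matching at rate r, one contributed unit becomes (1 + r) in the bonus pool and returns 7.7 × (1 + r) / 8 to the contributor.
Setting this equal to 1: 1 + r = 8/7.7 = 1.0390.
So the minimum matching rate is r = 1.0390 − 1 = 0.039.

0.039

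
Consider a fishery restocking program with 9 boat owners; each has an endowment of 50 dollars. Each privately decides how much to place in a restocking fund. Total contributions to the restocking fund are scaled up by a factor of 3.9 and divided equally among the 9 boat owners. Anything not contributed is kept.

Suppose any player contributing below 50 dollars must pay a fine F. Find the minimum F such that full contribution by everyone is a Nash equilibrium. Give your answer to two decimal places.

28.33 dollars

Given the others contribute fully, the best deviation is to contribute 0 (any partial contribution still incurs the fine and gives up units whose private return 0.4333 is below 1).
Deviating from 50 to 0 saves 50 dollars but forfeits the deviator's share of the drop in the restocking fund: 3.9/9 × 50 = 21.67.
So the deviation gain is 50 − 21.67 = 28.33, and the fine must be at least 28.33 dollars to wipe it out.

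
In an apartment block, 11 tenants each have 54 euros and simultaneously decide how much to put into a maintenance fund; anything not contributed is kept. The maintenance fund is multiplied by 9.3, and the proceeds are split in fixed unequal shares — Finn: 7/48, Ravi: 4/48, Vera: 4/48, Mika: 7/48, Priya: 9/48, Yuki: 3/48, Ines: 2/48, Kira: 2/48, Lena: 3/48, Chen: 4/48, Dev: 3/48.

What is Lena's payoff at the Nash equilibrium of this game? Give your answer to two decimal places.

148.16 euros

A player with share s gets back 9.3·s per unit contributed, so full contribution is dominant for anyone with s > 1/9.3 = 0.1075 and zero contribution is dominant for anyone below.
The shares above 0.1075 belong to Finn, Mika and Priya, contributing 54 each; the remaining 8 contribute 0. Total contributed: 162.
Lena keeps 54 and receives 9.3 × 162 × 3/48 = 94.16 from the maintenance fund, for a payoff of 148.16.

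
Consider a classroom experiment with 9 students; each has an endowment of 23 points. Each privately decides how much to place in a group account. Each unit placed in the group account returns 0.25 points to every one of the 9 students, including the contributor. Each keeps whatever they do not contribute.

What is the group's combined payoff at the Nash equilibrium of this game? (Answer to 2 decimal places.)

207.00 points

The private return per contributed unit is 0.25 < 1, so contributing 0 is dominant for every player. At the Nash equilibrium everyone keeps their 23, and the group total is 9 × 23 = 207.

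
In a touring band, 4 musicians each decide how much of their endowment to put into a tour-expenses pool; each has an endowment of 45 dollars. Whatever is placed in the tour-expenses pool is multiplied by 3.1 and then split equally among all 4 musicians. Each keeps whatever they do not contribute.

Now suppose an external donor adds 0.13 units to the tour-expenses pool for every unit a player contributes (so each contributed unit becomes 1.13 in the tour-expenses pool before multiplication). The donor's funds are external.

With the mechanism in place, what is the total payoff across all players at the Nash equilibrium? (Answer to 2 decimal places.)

180.00 dollars

Even with the mechanism, each unit contributed returns only 3.1 × 1.13 / 4 = 0.8758 per unit of net cost, so contributing nothing is still dominant.
Everyone keeps their endowment and the group total is 4 × 45 = 180.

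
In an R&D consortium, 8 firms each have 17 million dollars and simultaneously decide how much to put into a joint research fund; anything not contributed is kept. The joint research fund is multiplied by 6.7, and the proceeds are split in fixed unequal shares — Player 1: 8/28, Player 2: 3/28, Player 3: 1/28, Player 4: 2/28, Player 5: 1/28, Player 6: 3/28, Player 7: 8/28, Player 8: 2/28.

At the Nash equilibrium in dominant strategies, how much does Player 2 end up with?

A player with share s gets back 6.7·s per unit contributed, so full contribution is dominant for anyone with s > 1/6.7 = 0.1493 and zero contribution is dominant for anyone below.
Player 1 and Player 7 are above the threshold, contributing 17 each; the remaining 6 contribute 0. Total contributed: 34.
Player 2 keeps 17 and receives 6.7 × 34 × 3/28 = 24.41 from the joint research fund, for a payoff of 41.41.

41.41 million dollars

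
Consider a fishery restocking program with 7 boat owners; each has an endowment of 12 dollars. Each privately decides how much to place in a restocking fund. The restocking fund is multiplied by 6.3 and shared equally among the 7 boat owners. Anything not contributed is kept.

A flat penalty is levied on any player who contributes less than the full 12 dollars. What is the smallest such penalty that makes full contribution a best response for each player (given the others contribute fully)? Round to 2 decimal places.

1.20 dollars

Given the others contribute fully, the best deviation is to contribute 0 (any partial contribution still incurs the fine and gives up units whose private return 0.9000 is below 1).
Deviating from 12 to 0 saves 12 dollars but forfeits the deviator's share of the drop in the restocking fund: 6.3/7 × 12 = 10.80.
So the deviation gain is 12 − 10.80 = 1.20, and the fine must be at least 1.20 dollars to wipe it out.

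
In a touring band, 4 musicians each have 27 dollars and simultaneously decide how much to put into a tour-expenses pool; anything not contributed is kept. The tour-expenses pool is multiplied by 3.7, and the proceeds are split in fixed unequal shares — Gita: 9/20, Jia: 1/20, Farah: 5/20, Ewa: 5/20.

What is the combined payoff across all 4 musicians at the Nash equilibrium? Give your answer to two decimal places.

180.90 dollars

A player with share s gets back 3.7·s per unit contributed, so full contribution is dominant for anyone with s > 1/3.7 = 0.2703 and zero contribution is dominant for anyone below.
The only share above 0.2703 is Gita's 9/20, contributing 27; the remaining 3 contribute 0. Total contributed: 27.
The tour-expenses pool pays out 3.7 × 27 = 99.90 in total (split across the unequal shares, but the aggregate is all that matters for the group sum).
The 3 free-riders keep 27 each, adding 81. Group total = 81 + 99.90 = 180.90.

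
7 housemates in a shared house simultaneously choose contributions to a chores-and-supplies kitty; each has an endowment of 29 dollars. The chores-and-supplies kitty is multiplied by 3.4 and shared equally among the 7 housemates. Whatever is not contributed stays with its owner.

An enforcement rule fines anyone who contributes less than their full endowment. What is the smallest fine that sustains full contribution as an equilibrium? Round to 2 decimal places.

14.91 dollars

Given the others contribute fully, the best deviation is to contribute 0 (any partial contribution still incurs the fine and gives up units whose private return 0.4857 is below 1).
Deviating from 29 to 0 saves 29 dollars but forfeits the deviator's share of the drop in the chores-and-supplies kitty: 3.4/7 × 29 = 14.09.
So the deviation gain is 29 − 14.09 = 14.91, and the fine must be at least 14.91 dollars to wipe it out.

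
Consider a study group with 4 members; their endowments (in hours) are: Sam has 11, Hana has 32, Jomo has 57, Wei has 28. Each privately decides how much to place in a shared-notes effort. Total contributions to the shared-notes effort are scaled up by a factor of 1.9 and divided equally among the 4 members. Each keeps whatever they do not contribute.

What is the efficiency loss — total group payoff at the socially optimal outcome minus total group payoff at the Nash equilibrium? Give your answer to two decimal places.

115.20 hours

The private return per contributed unit is 1.9/4 = 0.4750 < 1 for every player regardless of endowment, so the Nash equilibrium is zero contribution and the group total is Σ E_j = 11 + 32 + 57 + 28 = 128.
Each contributed unit returns 1.900 to the group, so the social optimum is full contribution by everyone: group total = 1.900 × 128 = 243.20.
Efficiency loss = (1.900 − 1) × 128 = 115.20.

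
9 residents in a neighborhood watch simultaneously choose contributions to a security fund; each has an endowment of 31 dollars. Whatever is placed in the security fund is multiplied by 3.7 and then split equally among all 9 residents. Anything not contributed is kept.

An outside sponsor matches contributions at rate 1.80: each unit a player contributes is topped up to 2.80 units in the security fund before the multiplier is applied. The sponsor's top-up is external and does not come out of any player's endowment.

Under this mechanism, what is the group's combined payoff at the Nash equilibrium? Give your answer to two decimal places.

2890.44 dollars

The effective private return per unit is now 3.7 × 2.80 / 9 = 1.1511 > 1, so every player's dominant strategy flips to full contribution.
At the Nash equilibrium everyone contributes 31. Group total payoff = 3.7 × 2.80 × 279 = 2890.44.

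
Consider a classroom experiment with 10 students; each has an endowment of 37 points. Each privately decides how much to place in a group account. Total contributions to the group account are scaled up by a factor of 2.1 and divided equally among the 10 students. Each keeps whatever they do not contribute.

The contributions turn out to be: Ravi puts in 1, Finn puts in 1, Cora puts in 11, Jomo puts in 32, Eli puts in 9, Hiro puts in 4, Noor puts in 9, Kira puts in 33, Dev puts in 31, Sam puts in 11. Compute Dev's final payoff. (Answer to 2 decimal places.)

Total contributed: 1 + 1 + 11 + 32 + 9 + 4 + 9 + 33 + 31 + 11 = 142.
Each receives 2.1 × 142 / 10 = 29.82 from the group account.
Dev keeps 37 − 31 = 6, so Dev's payoff is 6 + 29.82 = 35.82.

35.82 points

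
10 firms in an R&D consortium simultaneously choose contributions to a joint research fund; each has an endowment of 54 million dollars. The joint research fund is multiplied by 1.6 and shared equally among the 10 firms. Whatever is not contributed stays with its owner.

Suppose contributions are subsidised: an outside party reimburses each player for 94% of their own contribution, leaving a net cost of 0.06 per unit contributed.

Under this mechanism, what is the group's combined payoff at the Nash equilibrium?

Under the mechanism each unit contributed yields (1.6/10) / 0.06 = 2.6667 back to its contributor per unit of net cost, which exceeds 1, making full contribution the dominant choice for everyone.
At the Nash equilibrium everyone contributes 54. Group total payoff = 10 × (54 × 0.94 + 1.6 × 54) = 1371.60.

1371.60 million dollars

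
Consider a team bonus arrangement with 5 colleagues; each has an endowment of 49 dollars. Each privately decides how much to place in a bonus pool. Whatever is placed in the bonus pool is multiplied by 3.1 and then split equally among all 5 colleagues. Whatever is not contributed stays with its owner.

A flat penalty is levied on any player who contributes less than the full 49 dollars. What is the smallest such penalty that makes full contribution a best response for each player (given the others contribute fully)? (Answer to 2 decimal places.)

Given the others contribute fully, the best deviation is to contribute 0 (any partial contribution still incurs the fine and gives up units whose private return 0.6200 is below 1).
Deviating from 49 to 0 saves 49 dollars but forfeits the deviator's share of the drop in the bonus pool: 3.1/5 × 49 = 30.38.
So the deviation gain is 49 − 30.38 = 18.62, and the fine must be at least 18.62 dollars to wipe it out.

18.62 dollars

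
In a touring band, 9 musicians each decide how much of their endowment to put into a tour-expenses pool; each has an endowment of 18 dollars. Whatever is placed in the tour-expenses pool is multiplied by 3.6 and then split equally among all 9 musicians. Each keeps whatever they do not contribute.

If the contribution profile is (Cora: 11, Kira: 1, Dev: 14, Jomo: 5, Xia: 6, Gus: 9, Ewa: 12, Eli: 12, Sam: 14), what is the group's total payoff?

Total contributed: 11 + 1 + 14 + 5 + 6 + 9 + 12 + 12 + 14 = 84; total kept: 9 × 18 − 84 = 78.
The tour-expenses pool pays out 3.6 × 84 = 302.40 in aggregate.
Group total = 78 + 302.40 = 380.40.

380.40 dollars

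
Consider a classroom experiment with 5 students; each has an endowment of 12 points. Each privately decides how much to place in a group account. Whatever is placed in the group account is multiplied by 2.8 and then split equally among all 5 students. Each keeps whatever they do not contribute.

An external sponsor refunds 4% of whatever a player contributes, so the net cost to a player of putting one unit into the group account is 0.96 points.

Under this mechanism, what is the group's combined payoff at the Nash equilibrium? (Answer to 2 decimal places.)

The effective private return is (2.8/5) / 0.96 = 0.5833, which is still under 1, so the mechanism doesn't change anyone's dominant strategy: zero contribution.
Everyone keeps their endowment and the group total is 5 × 12 = 60.

60.00 points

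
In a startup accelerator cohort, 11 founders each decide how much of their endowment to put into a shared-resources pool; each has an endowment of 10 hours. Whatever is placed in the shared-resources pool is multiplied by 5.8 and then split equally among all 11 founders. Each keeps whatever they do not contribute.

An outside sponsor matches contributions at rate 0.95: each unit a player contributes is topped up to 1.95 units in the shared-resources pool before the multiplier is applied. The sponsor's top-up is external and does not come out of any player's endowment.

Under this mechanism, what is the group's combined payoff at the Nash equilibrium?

The effective private return per unit is now 5.8 × 1.95 / 11 = 1.0282 > 1, so every player's dominant strategy flips to full contribution.
So the Nash equilibrium is full contribution by all 11; the group earns 5.8 × 1.95 × 110 = 1244.10.

1244.10 hours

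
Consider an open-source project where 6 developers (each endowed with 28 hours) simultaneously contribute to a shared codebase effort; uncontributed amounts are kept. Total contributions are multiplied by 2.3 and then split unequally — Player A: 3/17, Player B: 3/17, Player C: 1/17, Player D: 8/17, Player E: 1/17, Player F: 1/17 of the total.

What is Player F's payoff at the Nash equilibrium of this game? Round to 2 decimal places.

A player with share s gets back 2.3·s per unit contributed, so full contribution is dominant for anyone with s > 1/2.3 = 0.4348 and zero contribution is dominant for anyone below.
The only share above 0.4348 is Player D's 8/17, contributing 28; the remaining 5 contribute 0. Total contributed: 28.
Player F keeps 28 and receives 2.3 × 28 × 1/17 = 3.79 from the shared codebase effort, for a payoff of 31.79.

31.79 hours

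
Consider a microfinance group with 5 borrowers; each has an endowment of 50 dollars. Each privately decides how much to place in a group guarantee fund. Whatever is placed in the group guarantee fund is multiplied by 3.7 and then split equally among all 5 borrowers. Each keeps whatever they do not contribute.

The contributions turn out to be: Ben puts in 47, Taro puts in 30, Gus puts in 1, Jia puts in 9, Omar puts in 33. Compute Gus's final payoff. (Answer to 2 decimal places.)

137.80 dollars

Total contributed: 47 + 30 + 1 + 9 + 33 = 120.
Each receives 3.7 × 120 / 5 = 88.80 from the group guarantee fund.
Gus keeps 50 − 1 = 49, so Gus's payoff is 49 + 88.80 = 137.80.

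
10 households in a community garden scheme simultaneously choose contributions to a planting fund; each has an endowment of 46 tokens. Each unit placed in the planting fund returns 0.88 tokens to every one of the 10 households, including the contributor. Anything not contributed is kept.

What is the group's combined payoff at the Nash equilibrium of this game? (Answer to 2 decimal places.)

460.00 tokens

The private return per contributed unit is 0.88 < 1, so contributing 0 is dominant for every player. At the Nash equilibrium everyone keeps their 46, and the group total is 10 × 46 = 460.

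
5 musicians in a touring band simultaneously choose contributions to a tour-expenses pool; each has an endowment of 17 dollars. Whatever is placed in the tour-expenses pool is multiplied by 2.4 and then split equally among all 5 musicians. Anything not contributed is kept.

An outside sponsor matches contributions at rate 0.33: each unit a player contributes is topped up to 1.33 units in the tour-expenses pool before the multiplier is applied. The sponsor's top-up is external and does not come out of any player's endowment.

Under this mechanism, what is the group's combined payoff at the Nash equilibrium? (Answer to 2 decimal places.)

With the mechanism, a contributed unit returns 2.4 × 1.33 / 5 = 0.6384 per unit of net cost — still below 1 — so contributing 0 remains dominant for every player.
At the Nash equilibrium no one contributes; group total payoff = 5 × 17 = 85.

85.00 dollars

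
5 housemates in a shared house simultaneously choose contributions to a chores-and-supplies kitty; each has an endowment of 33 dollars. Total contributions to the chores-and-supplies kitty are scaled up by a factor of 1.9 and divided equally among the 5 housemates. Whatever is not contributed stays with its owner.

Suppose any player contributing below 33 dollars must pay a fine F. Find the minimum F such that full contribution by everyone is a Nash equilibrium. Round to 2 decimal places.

Given the others contribute fully, the best deviation is to contribute 0 (any partial contribution still incurs the fine and gives up units whose private return 0.3800 is below 1).
Deviating from 33 to 0 saves 33 dollars but forfeits the deviator's share of the drop in the chores-and-supplies kitty: 1.9/5 × 33 = 12.54.
So the deviation gain is 33 − 12.54 = 20.46, and the fine must be at least 20.46 dollars to wipe it out.

20.46 dollars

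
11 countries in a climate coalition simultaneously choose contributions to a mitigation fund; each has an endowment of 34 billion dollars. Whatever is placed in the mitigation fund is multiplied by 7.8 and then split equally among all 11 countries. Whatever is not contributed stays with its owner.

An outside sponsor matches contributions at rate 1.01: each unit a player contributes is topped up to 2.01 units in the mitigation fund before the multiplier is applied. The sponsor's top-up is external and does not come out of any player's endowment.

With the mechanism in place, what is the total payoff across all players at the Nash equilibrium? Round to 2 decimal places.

Under the mechanism each unit contributed yields 7.8 × 2.01 / 11 = 1.4253 back to its contributor per unit of net cost, which exceeds 1, making full contribution the dominant choice for everyone.
So the Nash equilibrium is full contribution by all 11; the group earns 7.8 × 2.01 × 374 = 5863.57.

5863.57 billion dollars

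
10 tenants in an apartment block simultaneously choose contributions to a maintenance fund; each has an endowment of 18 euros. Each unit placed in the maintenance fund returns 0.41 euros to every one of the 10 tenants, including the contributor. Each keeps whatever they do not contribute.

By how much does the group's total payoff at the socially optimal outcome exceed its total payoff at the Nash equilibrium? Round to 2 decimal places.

The private return per contributed unit is 0.41 < 1, so contributing 0 is dominant for every player. At the Nash equilibrium everyone keeps their 18, and the group total is 10 × 18 = 180.
Each contributed unit returns 4.100 to the group as a whole (0.41 to each of 10 players), which exceeds 1, so the social optimum is full contribution: group total = 4.100 × 180 = 738.00.
Efficiency loss = 738.00 − 180 = 558.00.

558.00 euros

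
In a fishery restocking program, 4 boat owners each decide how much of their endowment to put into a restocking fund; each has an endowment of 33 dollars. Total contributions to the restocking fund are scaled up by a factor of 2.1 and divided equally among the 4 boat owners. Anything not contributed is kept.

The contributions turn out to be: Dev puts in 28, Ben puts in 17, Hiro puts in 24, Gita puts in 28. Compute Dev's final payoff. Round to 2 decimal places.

55.93 dollars

Total contributed: 28 + 17 + 24 + 28 = 97.
Each receives 2.1 × 97 / 4 = 50.93 from the restocking fund.
Dev keeps 33 − 28 = 5, so Dev's payoff is 5 + 50.93 = 55.93.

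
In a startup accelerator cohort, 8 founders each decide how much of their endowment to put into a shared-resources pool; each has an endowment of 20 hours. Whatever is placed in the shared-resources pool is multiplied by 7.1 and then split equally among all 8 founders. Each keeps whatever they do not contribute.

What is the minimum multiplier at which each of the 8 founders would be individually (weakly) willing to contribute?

8

A contributed unit returns (multiplier)/8 to its contributor.
This reaches 1 exactly when the multiplier is 8.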